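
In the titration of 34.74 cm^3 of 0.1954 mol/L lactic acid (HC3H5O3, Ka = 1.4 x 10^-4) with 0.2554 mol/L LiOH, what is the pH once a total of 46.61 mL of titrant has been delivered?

12.80

n(acid) = 0.1954 x 0.03474 = 0.006788 mol; n(LiOH) added = 0.2554 x 0.04661 = 0.01190 mol.
Base is in excess by 0.01190 - 0.006788 = 0.005116 mol in a total volume of 0.08135 L.
[OH^-] = 0.005116/0.08135 = 0.06289 M, so pOH = 1.20 and pH = 14.00 - 1.20 = 12.80.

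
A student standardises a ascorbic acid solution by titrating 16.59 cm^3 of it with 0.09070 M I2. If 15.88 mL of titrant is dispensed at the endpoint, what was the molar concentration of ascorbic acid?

0.0868 M

n(I2) = 0.09070 x 0.01588 = 0.001440 mol.
From the balanced equation, 1 mol I2 reacts with 1 mol ascorbic acid, so n(ascorbic acid) = 0.001440 x 1/1 = 0.001440 mol.
[ascorbic acid] = 0.001440 / 0.01659 L = 0.0868 M.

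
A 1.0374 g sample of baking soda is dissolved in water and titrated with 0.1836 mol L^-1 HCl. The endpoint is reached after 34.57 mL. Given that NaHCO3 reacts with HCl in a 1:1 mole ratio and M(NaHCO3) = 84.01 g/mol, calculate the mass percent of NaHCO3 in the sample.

n(HCl) = 0.1836 x 0.03457 = 0.006347 mol.
n(NaHCO3) = 0.006347 / 1 = 0.006347 mol.
mass of NaHCO3 = 0.006347 x 84.01 = 0.5332 g.
% purity = 0.5332 / 1.0374 x 100 = 51.4%.

51.4%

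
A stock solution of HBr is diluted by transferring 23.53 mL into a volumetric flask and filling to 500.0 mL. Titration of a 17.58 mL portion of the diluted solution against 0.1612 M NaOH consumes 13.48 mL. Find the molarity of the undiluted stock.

n(NaOH) = 0.1612 x 0.01348 = 0.002173 mol.
n(HBr) in the aliquot = 0.002173 mol.
[diluted HBr] = 0.002173 / 0.01758 = 0.1236 M.
Dilution factor = 500.0/23.53 = 21.25, so [stock] = 0.1236 x 21.25 = 2.63 M.

2.63 M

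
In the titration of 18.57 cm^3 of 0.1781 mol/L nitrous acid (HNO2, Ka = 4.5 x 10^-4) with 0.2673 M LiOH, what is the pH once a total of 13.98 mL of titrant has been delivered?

12.12

n(acid) = 0.1781 x 0.01857 = 0.003307 mol; n(LiOH) added = 0.2673 x 0.01398 = 0.003737 mol.
Base is in excess by 0.003737 - 0.003307 = 0.0004295 mol in a total volume of 0.03255 L.
[OH^-] = 0.0004295/0.03255 = 0.01320 M, so pOH = 1.88 and pH = 14.00 - 1.88 = 12.12.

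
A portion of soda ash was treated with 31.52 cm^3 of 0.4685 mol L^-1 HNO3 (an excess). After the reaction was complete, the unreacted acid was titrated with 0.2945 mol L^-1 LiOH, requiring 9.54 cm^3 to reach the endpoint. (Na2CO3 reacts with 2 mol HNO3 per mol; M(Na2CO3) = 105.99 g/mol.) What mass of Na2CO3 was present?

0.634 g

Total n(HNO3) added = 0.4685 x 0.03152 = 0.01477 mol.
n(LiOH) used = 0.2945 x 0.009540 = 0.002810 mol, which equals the excess n(HNO3).
So n(HNO3) consumed by the sample = 0.01477 - 0.002810 = 0.01196 mol.
n(Na2CO3) = 0.01196 / 2 = 0.005979 mol.
mass = 0.005979 mol x 105.99 g/mol = 0.634 g.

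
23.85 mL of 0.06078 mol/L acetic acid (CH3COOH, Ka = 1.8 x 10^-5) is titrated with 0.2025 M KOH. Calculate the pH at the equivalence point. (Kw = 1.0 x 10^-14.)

n(CH3COOH) = 0.06078 x 0.02385 = 0.001450 mol; V(KOH) at equivalence = 0.001450/0.2025 = 0.007159 L.
At equivalence all the acid is converted to CH3COO-; total volume = 0.02385 + 0.007159 = 0.03101 L, so [CH3COO-] = 0.001450/0.03101 = 0.04675 M.
Kb = Kw/Ka = 1.0e-14 / 1.8 x 10^-5 = 5.56e-10.
[OH^-] = sqrt(Kb x [CH3COO-]) = sqrt(5.56e-10 x 0.04675) = 5.10e-6 M.
pOH = 5.29, so pH = 14.00 - 5.29 = 8.71.

8.71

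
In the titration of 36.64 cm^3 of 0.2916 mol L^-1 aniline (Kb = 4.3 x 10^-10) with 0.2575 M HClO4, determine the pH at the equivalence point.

2.75

n(C6H5NH2) = 0.2916 x 0.03664 = 0.01068 mol; V(HClO4) at equivalence = 0.01068/0.2575 = 0.04149 L.
At equivalence the base is fully converted to C6H5NH3+; total volume = 0.07813 L, so [C6H5NH3+] = 0.01068/0.07813 = 0.1367 M.
Ka(C6H5NH3+) = Kw/Kb = 1.0e-14 / 4.3 x 10^-10 = 2.33e-5.
[H^+] = sqrt(Ka x [C6H5NH3+]) = sqrt(2.33e-5 x 0.1367) = 0.00178 M.
pH = -log(0.00178) = 2.75.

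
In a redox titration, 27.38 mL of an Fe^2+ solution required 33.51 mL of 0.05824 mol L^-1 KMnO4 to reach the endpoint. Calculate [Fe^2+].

0.356 M

n(KMnO4) = 0.05824 x 0.03351 = 0.001952 mol.
From the balanced equation, 1 mol KMnO4 reacts with 5 mol Fe^2+, so n(Fe^2+) = 0.001952 x 5/1 = 0.009758 mol.
[Fe^2+] = 0.009758 / 0.02738 L = 0.356 M.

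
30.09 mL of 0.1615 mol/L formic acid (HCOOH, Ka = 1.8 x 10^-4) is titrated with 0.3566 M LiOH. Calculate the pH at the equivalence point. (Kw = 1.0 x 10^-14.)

n(HCOOH) = 0.1615 x 0.03009 = 0.004860 mol; V(LiOH) at equivalence = 0.004860/0.3566 = 0.01363 L.
At equivalence all the acid is converted to HCOO-; total volume = 0.03009 + 0.01363 = 0.04372 L, so [HCOO-] = 0.004860/0.04372 = 0.1112 M.
Kb = Kw/Ka = 1.0e-14 / 1.8 x 10^-4 = 5.56e-11.
[OH^-] = sqrt(Kb x [HCOO-]) = sqrt(5.56e-11 x 0.1112) = 2.49e-6 M.
pOH = 5.60, so pH = 14.00 - 5.60 = 8.40.

8.40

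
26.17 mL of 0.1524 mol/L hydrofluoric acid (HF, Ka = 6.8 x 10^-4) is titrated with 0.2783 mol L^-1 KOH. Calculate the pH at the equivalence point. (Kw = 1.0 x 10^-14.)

8.08

n(HF) = 0.1524 x 0.02617 = 0.003988 mol; V(KOH) at equivalence = 0.003988/0.2783 = 0.01433 L.
At equivalence all the acid is converted to F-; total volume = 0.02617 + 0.01433 = 0.04050 L, so [F-] = 0.003988/0.04050 = 0.09847 M.
Kb = Kw/Ka = 1.0e-14 / 6.8 x 10^-4 = 1.47e-11.
[OH^-] = sqrt(Kb x [F-]) = sqrt(1.47e-11 x 0.09847) = 1.20e-6 M.
pOH = 5.92, so pH = 14.00 - 5.92 = 8.08.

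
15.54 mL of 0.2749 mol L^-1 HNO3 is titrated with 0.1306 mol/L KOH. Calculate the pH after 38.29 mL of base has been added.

12.13

n(acid) = 0.2749 x 0.01554 = 0.004272 mol; n(KOH) added = 0.1306 x 0.03829 = 0.005001 mol.
Base is in excess by 0.005001 - 0.004272 = 0.0007287 mol in a total volume of 0.05383 L.
[OH^-] = 0.0007287/0.05383 = 0.01354 M, so pOH = 1.87 and pH = 14.00 - 1.87 = 12.13.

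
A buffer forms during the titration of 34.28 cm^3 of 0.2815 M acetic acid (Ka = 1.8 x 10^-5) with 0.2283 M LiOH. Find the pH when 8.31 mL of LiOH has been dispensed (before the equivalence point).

4.13

Initial n(CH3COOH) = 0.2815 x 0.03428 = 0.009650 mol.
n(LiOH) added = 0.2283 x 0.008310 = 0.001897 mol, converting that many moles of CH3COOH to CH3COO-.
Remaining n(CH3COOH) = 0.007753 mol; n(CH3COO-) = 0.001897 mol.
By Henderson-Hasselbalch, pH = pKa + log([A^-]/[HA]) = 4.74 + log(0.001897/0.007753) = 4.74 + (-0.61) = 4.13.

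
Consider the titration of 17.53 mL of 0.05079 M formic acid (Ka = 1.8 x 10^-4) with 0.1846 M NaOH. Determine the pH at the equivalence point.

8.17

n(HCOOH) = 0.05079 x 0.01753 = 0.0008903 mol; V(NaOH) at equivalence = 0.0008903/0.1846 = 0.004823 L.
At equivalence all the acid is converted to HCOO-; total volume = 0.01753 + 0.004823 = 0.02235 L, so [HCOO-] = 0.0008903/0.02235 = 0.03983 M.
Kb = Kw/Ka = 1.0e-14 / 1.8 x 10^-4 = 5.56e-11.
[OH^-] = sqrt(Kb x [HCOO-]) = sqrt(5.56e-11 x 0.03983) = 1.49e-6 M.
pOH = 5.83, so pH = 14.00 - 5.83 = 8.17.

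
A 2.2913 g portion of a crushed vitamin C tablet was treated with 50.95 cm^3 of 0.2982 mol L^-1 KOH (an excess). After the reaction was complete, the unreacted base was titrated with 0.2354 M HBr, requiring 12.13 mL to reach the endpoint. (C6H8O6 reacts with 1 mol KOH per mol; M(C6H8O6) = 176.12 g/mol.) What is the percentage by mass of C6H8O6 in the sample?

Total n(KOH) added = 0.2982 x 0.05095 = 0.01519 mol.
n(HBr) used = 0.2354 x 0.01213 = 0.002855 mol, which equals the excess n(KOH).
So n(KOH) consumed by the sample = 0.01519 - 0.002855 = 0.01234 mol.
n(C6H8O6) = 0.01234 / 1 = 0.01234 mol.
mass C6H8O6 = 0.01234 x 176.12 = 2.173 g, so %C6H8O6 = 2.173/2.2913 x 100 = 94.8%.

94.8%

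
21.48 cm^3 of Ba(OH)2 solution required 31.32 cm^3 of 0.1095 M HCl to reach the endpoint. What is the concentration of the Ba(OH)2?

0.0798 M

n(HCl) delivered = 0.1095 x 0.03132 = 0.003430 mol.
The reaction is 1 Ba(OH)2 + 2 HCl, so n(Ba(OH)2) = 0.003430 x 1/2 = 0.001715 mol.
[Ba(OH)2] = 0.001715 mol / 0.02148 L = 0.0798 M.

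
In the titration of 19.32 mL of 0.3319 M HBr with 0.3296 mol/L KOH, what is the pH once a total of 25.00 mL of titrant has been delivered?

12.62

n(acid) = 0.3319 x 0.01932 = 0.006412 mol; n(KOH) added = 0.3296 x 0.02500 = 0.008240 mol.
Base is in excess by 0.008240 - 0.006412 = 0.001828 mol in a total volume of 0.04432 L.
[OH^-] = 0.001828/0.04432 = 0.04124 M, so pOH = 1.38 and pH = 14.00 - 1.38 = 12.62.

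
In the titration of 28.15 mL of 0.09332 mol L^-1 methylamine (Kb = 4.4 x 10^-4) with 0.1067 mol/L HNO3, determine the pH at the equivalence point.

5.97

n(CH3NH2) = 0.09332 x 0.02815 = 0.002627 mol; V(HNO3) at equivalence = 0.002627/0.1067 = 0.02462 L.
At equivalence the base is fully converted to CH3NH3+; total volume = 0.05277 L, so [CH3NH3+] = 0.002627/0.05277 = 0.04978 M.
Ka(CH3NH3+) = Kw/Kb = 1.0e-14 / 4.4 x 10^-4 = 2.27e-11.
[H^+] = sqrt(Ka x [CH3NH3+]) = sqrt(2.27e-11 x 0.04978) = 1.06e-6 M.
pH = -log(1.06e-6) = 5.97.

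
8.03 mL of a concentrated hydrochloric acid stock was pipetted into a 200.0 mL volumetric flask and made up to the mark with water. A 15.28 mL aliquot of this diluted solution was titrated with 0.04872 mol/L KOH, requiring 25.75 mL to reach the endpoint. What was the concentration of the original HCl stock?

n(KOH) = 0.04872 x 0.02575 = 0.001255 mol.
n(HCl) in the aliquot = 0.001255 mol.
[diluted HCl] = 0.001255 / 0.01528 = 0.08210 M.
Dilution factor = 200.0/8.030 = 24.91, so [stock] = 0.08210 x 24.91 = 2.04 M.

2.04 M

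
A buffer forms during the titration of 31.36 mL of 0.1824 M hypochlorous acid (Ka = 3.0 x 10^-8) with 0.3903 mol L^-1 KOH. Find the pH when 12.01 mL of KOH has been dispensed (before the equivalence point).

Initial n(HClO) = 0.1824 x 0.03136 = 0.005720 mol.
n(KOH) added = 0.3903 x 0.01201 = 0.004688 mol, converting that many moles of HClO to ClO-.
Remaining n(HClO) = 0.001033 mol; n(ClO-) = 0.004688 mol.
By Henderson-Hasselbalch, pH = pKa + log([A^-]/[HA]) = 7.52 + log(0.004688/0.001033) = 7.52 + (+0.66) = 8.18.

8.18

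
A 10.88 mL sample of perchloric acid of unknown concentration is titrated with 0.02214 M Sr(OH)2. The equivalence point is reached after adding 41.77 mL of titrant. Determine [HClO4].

0.170 M

n(Sr(OH)2) delivered = 0.02214 x 0.04177 = 0.0009248 mol.
The reaction is 2 HClO4 + 1 Sr(OH)2, so n(HClO4) = 0.0009248 x 2/1 = 0.001850 mol.
[HClO4] = 0.001850 mol / 0.01088 L = 0.170 M.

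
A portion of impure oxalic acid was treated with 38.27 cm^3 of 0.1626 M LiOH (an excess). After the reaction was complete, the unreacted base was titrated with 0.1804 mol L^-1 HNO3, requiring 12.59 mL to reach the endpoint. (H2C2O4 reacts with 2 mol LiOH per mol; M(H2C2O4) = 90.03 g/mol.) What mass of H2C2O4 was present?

0.178 g

Total n(LiOH) added = 0.1626 x 0.03827 = 0.006223 mol.
n(HNO3) used = 0.1804 x 0.01259 = 0.002271 mol, which equals the excess n(LiOH).
So n(LiOH) consumed by the sample = 0.006223 - 0.002271 = 0.003951 mol.
n(H2C2O4) = 0.003951 / 2 = 0.001976 mol.
mass = 0.001976 mol x 90.03 g/mol = 0.178 g.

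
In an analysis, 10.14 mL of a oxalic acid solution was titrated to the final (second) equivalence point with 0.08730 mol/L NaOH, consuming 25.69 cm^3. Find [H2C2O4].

0.111 M

n(NaOH) = 0.08730 x 0.02569 = 0.002243 mol.
At the final (second) equivalence point, 2 mol OH^- react per mol H2C2O4, so n(H2C2O4) = 0.002243 / 2 = 0.001121 mol.
[H2C2O4] = 0.001121 / 0.01014 L = 0.111 M.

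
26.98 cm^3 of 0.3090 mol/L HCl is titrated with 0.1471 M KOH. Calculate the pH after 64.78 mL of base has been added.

n(acid) = 0.3090 x 0.02698 = 0.008337 mol; n(KOH) added = 0.1471 x 0.06478 = 0.009529 mol.
Base is in excess by 0.009529 - 0.008337 = 0.001192 mol in a total volume of 0.09176 L.
[OH^-] = 0.001192/0.09176 = 0.01299 M, so pOH = 1.89 and pH = 14.00 - 1.89 = 12.11.

12.11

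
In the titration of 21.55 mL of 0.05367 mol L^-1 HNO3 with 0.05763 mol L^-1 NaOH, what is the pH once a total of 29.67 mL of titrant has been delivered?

12.03

n(acid) = 0.05367 x 0.02155 = 0.001157 mol; n(NaOH) added = 0.05763 x 0.02967 = 0.001710 mol.
Base is in excess by 0.001710 - 0.001157 = 0.0005533 mol in a total volume of 0.05122 L.
[OH^-] = 0.0005533/0.05122 = 0.01080 M, so pOH = 1.97 and pH = 14.00 - 1.97 = 12.03.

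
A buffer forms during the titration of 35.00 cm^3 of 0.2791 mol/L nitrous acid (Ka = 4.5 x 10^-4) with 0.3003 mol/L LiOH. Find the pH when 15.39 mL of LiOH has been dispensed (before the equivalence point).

3.30

Initial n(HNO2) = 0.2791 x 0.03500 = 0.009769 mol.
n(LiOH) added = 0.3003 x 0.01539 = 0.004622 mol, converting that many moles of HNO2 to NO2-.
Remaining n(HNO2) = 0.005147 mol; n(NO2-) = 0.004622 mol.
By Henderson-Hasselbalch, pH = pKa + log([A^-]/[HA]) = 3.35 + log(0.004622/0.005147) = 3.35 + (-0.05) = 3.30.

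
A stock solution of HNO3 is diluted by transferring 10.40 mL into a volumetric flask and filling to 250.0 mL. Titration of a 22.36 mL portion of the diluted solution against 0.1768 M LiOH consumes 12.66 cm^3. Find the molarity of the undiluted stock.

2.41 M

n(LiOH) = 0.1768 x 0.01266 = 0.002238 mol.
n(HNO3) in the aliquot = 0.002238 mol.
[diluted HNO3] = 0.002238 / 0.02236 = 0.1001 M.
Dilution factor = 250.0/10.40 = 24.04, so [stock] = 0.1001 x 24.04 = 2.41 M.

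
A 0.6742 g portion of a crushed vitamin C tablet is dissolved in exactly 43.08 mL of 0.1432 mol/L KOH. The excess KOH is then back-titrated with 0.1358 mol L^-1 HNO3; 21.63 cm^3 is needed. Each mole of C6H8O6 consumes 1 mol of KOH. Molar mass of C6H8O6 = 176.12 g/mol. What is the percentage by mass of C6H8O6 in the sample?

Total n(KOH) added = 0.1432 x 0.04308 = 0.006169 mol.
n(HNO3) used = 0.1358 x 0.02163 = 0.002937 mol, which equals the excess n(KOH).
So n(KOH) consumed by the sample = 0.006169 - 0.002937 = 0.003232 mol.
n(C6H8O6) = 0.003232 / 1 = 0.003232 mol.
mass C6H8O6 = 0.003232 x 176.12 = 0.5692 g, so %C6H8O6 = 0.5692/0.6742 x 100 = 84.4%.

84.4%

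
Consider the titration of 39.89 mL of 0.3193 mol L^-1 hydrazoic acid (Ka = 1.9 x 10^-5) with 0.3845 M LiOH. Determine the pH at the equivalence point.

n(HN3) = 0.3193 x 0.03989 = 0.01274 mol; V(LiOH) at equivalence = 0.01274/0.3845 = 0.03313 L.
At equivalence all the acid is converted to N3-; total volume = 0.03989 + 0.03313 = 0.07302 L, so [N3-] = 0.01274/0.07302 = 0.1744 M.
Kb = Kw/Ka = 1.0e-14 / 1.9 x 10^-5 = 5.26e-10.
[OH^-] = sqrt(Kb x [N3-]) = sqrt(5.26e-10 x 0.1744) = 9.58e-6 M.
pOH = 5.02, so pH = 14.00 - 5.02 = 8.98.

8.98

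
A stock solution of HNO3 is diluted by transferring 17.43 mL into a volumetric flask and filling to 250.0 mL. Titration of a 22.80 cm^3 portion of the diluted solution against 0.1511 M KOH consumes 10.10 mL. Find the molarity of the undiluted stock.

n(KOH) = 0.1511 x 0.01010 = 0.001526 mol.
n(HNO3) in the aliquot = 0.001526 mol.
[diluted HNO3] = 0.001526 / 0.02280 = 0.06693 M.
Dilution factor = 250.0/17.43 = 14.34, so [stock] = 0.06693 x 14.34 = 0.960 M.

0.960 M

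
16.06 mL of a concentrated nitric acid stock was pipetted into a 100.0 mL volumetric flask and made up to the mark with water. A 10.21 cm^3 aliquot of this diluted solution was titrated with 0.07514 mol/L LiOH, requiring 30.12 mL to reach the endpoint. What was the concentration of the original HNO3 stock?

1.38 M

n(LiOH) = 0.07514 x 0.03012 = 0.002263 mol.
n(HNO3) in the aliquot = 0.002263 mol.
[diluted HNO3] = 0.002263 / 0.01021 = 0.2217 M.
Dilution factor = 100.0/16.06 = 6.227, so [stock] = 0.2217 x 6.227 = 1.38 M.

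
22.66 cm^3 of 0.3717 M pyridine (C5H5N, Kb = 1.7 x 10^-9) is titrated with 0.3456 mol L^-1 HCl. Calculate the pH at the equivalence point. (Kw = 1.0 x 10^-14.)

2.99

n(C5H5N) = 0.3717 x 0.02266 = 0.008423 mol; V(HCl) at equivalence = 0.008423/0.3456 = 0.02437 L.
At equivalence the base is fully converted to C5H5NH+; total volume = 0.04703 L, so [C5H5NH+] = 0.008423/0.04703 = 0.1791 M.
Ka(C5H5NH+) = Kw/Kb = 1.0e-14 / 1.7 x 10^-9 = 5.88e-6.
[H^+] = sqrt(Ka x [C5H5NH+]) = sqrt(5.88e-6 x 0.1791) = 0.00103 M.
pH = -log(0.00103) = 2.99.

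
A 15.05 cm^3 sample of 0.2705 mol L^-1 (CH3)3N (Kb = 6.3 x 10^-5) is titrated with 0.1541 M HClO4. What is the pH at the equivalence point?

n((CH3)3N) = 0.2705 x 0.01505 = 0.004071 mol; V(HClO4) at equivalence = 0.004071/0.1541 = 0.02642 L.
At equivalence the base is fully converted to (CH3)3NH+; total volume = 0.04147 L, so [(CH3)3NH+] = 0.004071/0.04147 = 0.09817 M.
Ka((CH3)3NH+) = Kw/Kb = 1.0e-14 / 6.3 x 10^-5 = 1.59e-10.
[H^+] = sqrt(Ka x [(CH3)3NH+]) = sqrt(1.59e-10 x 0.09817) = 3.95e-6 M.
pH = -log(3.95e-6) = 5.40.

5.40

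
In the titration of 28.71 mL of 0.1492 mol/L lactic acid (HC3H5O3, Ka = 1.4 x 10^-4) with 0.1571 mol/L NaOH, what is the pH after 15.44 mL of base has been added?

3.97

Initial n(HC3H5O3) = 0.1492 x 0.02871 = 0.004284 mol.
n(NaOH) added = 0.1571 x 0.01544 = 0.002426 mol, converting that many moles of HC3H5O3 to C3H5O3-.
Remaining n(HC3H5O3) = 0.001858 mol; n(C3H5O3-) = 0.002426 mol.
By Henderson-Hasselbalch, pH = pKa + log([A^-]/[HA]) = 3.85 + log(0.002426/0.001858) = 3.85 + (+0.12) = 3.97.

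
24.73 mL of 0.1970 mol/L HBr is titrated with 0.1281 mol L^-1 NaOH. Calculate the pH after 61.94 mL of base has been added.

n(acid) = 0.1970 x 0.02473 = 0.004872 mol; n(NaOH) added = 0.1281 x 0.06194 = 0.007935 mol.
Base is in excess by 0.007935 - 0.004872 = 0.003063 mol in a total volume of 0.08667 L.
[OH^-] = 0.003063/0.08667 = 0.03534 M, so pOH = 1.45 and pH = 14.00 - 1.45 = 12.55.

12.55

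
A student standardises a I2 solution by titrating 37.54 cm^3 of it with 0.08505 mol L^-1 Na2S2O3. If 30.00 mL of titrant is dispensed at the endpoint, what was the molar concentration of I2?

0.0340 M

n(Na2S2O3) = 0.08505 x 0.03000 = 0.002551 mol.
From the balanced equation, 2 mol Na2S2O3 reacts with 1 mol I2, so n(I2) = 0.002551 x 1/2 = 0.001276 mol.
[I2] = 0.001276 / 0.03754 L = 0.0340 M.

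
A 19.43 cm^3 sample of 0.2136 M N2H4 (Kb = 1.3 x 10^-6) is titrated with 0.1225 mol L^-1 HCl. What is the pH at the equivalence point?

4.61

n(N2H4) = 0.2136 x 0.01943 = 0.004150 mol; V(HCl) at equivalence = 0.004150/0.1225 = 0.03388 L.
At equivalence the base is fully converted to N2H5+; total volume = 0.05331 L, so [N2H5+] = 0.004150/0.05331 = 0.07785 M.
Ka(N2H5+) = Kw/Kb = 1.0e-14 / 1.3 x 10^-6 = 7.69e-9.
[H^+] = sqrt(Ka x [N2H5+]) = sqrt(7.69e-9 x 0.07785) = 2.45e-5 M.
pH = -log(2.45e-5) = 4.61.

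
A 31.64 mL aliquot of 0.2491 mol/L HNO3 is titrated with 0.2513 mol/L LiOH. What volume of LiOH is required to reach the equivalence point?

31.4 mL

n(HNO3) = 0.2491 mol/L x 0.03164 L = 0.007882 mol.
At equivalence n(LiOH) = n(HNO3) = 0.007882 mol.
V(LiOH) = 0.007882 / 0.2513 = 0.03136 L = 31.4 mL.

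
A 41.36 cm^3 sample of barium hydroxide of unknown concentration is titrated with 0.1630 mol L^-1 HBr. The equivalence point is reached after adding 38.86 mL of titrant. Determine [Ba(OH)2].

0.0766 M

n(HBr) delivered = 0.1630 x 0.03886 = 0.006334 mol.
The reaction is 1 Ba(OH)2 + 2 HBr, so n(Ba(OH)2) = 0.006334 x 1/2 = 0.003167 mol.
[Ba(OH)2] = 0.003167 mol / 0.04136 L = 0.0766 M.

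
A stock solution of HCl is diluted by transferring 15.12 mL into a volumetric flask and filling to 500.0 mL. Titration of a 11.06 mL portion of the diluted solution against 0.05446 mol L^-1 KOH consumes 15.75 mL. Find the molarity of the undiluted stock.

2.56 M

n(KOH) = 0.05446 x 0.01575 = 0.0008577 mol.
n(HCl) in the aliquot = 0.0008577 mol.
[diluted HCl] = 0.0008577 / 0.01106 = 0.07755 M.
Dilution factor = 500.0/15.12 = 33.07, so [stock] = 0.07755 x 33.07 = 2.56 M.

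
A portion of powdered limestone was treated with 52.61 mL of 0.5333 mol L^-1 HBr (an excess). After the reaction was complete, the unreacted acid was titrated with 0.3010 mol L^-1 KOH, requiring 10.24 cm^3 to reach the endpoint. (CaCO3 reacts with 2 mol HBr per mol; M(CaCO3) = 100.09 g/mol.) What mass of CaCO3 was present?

1.25 g

Total n(HBr) added = 0.5333 x 0.05261 = 0.02806 mol.
n(KOH) used = 0.3010 x 0.01024 = 0.003082 mol, which equals the excess n(HBr).
So n(HBr) consumed by the sample = 0.02806 - 0.003082 = 0.02497 mol.
n(CaCO3) = 0.02497 / 2 = 0.01249 mol.
mass = 0.01249 mol x 100.09 g/mol = 1.25 g.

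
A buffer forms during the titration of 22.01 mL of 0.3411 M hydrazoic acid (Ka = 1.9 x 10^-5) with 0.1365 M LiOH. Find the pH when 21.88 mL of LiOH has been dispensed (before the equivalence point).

4.54

Initial n(HN3) = 0.3411 x 0.02201 = 0.007508 mol.
n(LiOH) added = 0.1365 x 0.02188 = 0.002987 mol, converting that many moles of HN3 to N3-.
Remaining n(HN3) = 0.004521 mol; n(N3-) = 0.002987 mol.
By Henderson-Hasselbalch, pH = pKa + log([A^-]/[HA]) = 4.72 + log(0.002987/0.004521) = 4.72 + (-0.18) = 4.54.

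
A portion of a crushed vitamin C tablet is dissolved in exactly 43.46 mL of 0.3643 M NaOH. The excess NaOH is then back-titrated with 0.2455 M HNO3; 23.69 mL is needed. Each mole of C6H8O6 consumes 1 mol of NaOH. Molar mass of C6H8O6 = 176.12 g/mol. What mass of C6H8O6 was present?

1.76 g

Total n(NaOH) added = 0.3643 x 0.04346 = 0.01583 mol.
n(HNO3) used = 0.2455 x 0.02369 = 0.005816 mol, which equals the excess n(NaOH).
So n(NaOH) consumed by the sample = 0.01583 - 0.005816 = 0.01002 mol.
n(C6H8O6) = 0.01002 / 1 = 0.01002 mol.
mass = 0.01002 mol x 176.12 g/mol = 1.76 g.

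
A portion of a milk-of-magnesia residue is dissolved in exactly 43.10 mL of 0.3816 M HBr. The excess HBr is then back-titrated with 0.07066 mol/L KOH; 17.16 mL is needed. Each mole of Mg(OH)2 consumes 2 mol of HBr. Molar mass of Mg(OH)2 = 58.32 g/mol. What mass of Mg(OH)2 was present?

Total n(HBr) added = 0.3816 x 0.04310 = 0.01645 mol.
n(KOH) used = 0.07066 x 0.01716 = 0.001213 mol, which equals the excess n(HBr).
So n(HBr) consumed by the sample = 0.01645 - 0.001213 = 0.01523 mol.
n(Mg(OH)2) = 0.01523 / 2 = 0.007617 mol.
mass = 0.007617 mol x 58.32 g/mol = 0.444 g.

0.444 g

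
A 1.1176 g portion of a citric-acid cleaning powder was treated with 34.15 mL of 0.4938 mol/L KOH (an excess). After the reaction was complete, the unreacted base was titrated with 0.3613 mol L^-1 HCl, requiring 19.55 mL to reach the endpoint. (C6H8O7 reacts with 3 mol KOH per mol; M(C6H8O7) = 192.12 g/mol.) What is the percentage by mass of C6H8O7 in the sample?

Total n(KOH) added = 0.4938 x 0.03415 = 0.01686 mol.
n(HCl) used = 0.3613 x 0.01955 = 0.007063 mol, which equals the excess n(KOH).
So n(KOH) consumed by the sample = 0.01686 - 0.007063 = 0.009800 mol.
n(C6H8O7) = 0.009800 / 3 = 0.003267 mol.
mass C6H8O7 = 0.003267 x 192.12 = 0.6276 g, so %C6H8O7 = 0.6276/1.1176 x 100 = 56.2%.

56.2%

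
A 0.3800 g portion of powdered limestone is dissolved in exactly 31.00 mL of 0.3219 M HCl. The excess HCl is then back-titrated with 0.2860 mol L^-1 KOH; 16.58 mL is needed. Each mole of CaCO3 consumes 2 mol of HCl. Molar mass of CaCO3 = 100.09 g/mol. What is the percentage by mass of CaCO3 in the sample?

69.0%

Total n(HCl) added = 0.3219 x 0.03100 = 0.009979 mol.
n(KOH) used = 0.2860 x 0.01658 = 0.004742 mol, which equals the excess n(HCl).
So n(HCl) consumed by the sample = 0.009979 - 0.004742 = 0.005237 mol.
n(CaCO3) = 0.005237 / 2 = 0.002619 mol.
mass CaCO3 = 0.002619 x 100.09 = 0.2621 g, so %CaCO3 = 0.2621/0.3800 x 100 = 69.0%.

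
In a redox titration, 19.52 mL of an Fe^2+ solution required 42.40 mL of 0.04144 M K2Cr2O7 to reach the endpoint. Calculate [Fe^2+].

n(K2Cr2O7) = 0.04144 x 0.04240 = 0.001757 mol.
From the balanced equation, 1 mol K2Cr2O7 reacts with 6 mol Fe^2+, so n(Fe^2+) = 0.001757 x 6/1 = 0.01054 mol.
[Fe^2+] = 0.01054 / 0.01952 L = 0.540 M.

0.540 M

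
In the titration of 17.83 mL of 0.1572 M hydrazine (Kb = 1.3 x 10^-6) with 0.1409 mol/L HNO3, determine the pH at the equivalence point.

n(N2H4) = 0.1572 x 0.01783 = 0.002803 mol; V(HNO3) at equivalence = 0.002803/0.1409 = 0.01989 L.
At equivalence the base is fully converted to N2H5+; total volume = 0.03772 L, so [N2H5+] = 0.002803/0.03772 = 0.07430 M.
Ka(N2H5+) = Kw/Kb = 1.0e-14 / 1.3 x 10^-6 = 7.69e-9.
[H^+] = sqrt(Ka x [N2H5+]) = sqrt(7.69e-9 x 0.07430) = 2.39e-5 M.
pH = -log(2.39e-5) = 4.62.

4.62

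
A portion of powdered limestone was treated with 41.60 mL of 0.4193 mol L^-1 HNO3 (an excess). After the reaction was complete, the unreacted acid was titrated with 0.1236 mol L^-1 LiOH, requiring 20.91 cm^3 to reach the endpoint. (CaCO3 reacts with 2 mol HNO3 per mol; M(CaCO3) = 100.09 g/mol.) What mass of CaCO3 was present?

0.744 g

Total n(HNO3) added = 0.4193 x 0.04160 = 0.01744 mol.
n(LiOH) used = 0.1236 x 0.02091 = 0.002584 mol, which equals the excess n(HNO3).
So n(HNO3) consumed by the sample = 0.01744 - 0.002584 = 0.01486 mol.
n(CaCO3) = 0.01486 / 2 = 0.007429 mol.
mass = 0.007429 mol x 100.09 g/mol = 0.744 g.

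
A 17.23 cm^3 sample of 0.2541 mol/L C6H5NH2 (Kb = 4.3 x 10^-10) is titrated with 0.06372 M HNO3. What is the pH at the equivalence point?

n(C6H5NH2) = 0.2541 x 0.01723 = 0.004378 mol; V(HNO3) at equivalence = 0.004378/0.06372 = 0.06871 L.
At equivalence the base is fully converted to C6H5NH3+; total volume = 0.08594 L, so [C6H5NH3+] = 0.004378/0.08594 = 0.05094 M.
Ka(C6H5NH3+) = Kw/Kb = 1.0e-14 / 4.3 x 10^-10 = 2.33e-5.
[H^+] = sqrt(Ka x [C6H5NH3+]) = sqrt(2.33e-5 x 0.05094) = 0.00109 M.
pH = -log(0.00109) = 2.96.

2.96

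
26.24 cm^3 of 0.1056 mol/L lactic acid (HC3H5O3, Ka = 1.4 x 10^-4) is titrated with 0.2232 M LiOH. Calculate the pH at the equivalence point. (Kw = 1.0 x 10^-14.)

8.35

n(HC3H5O3) = 0.1056 x 0.02624 = 0.002771 mol; V(LiOH) at equivalence = 0.002771/0.2232 = 0.01241 L.
At equivalence all the acid is converted to C3H5O3-; total volume = 0.02624 + 0.01241 = 0.03865 L, so [C3H5O3-] = 0.002771/0.03865 = 0.07168 M.
Kb = Kw/Ka = 1.0e-14 / 1.4 x 10^-4 = 7.14e-11.
[OH^-] = sqrt(Kb x [C3H5O3-]) = sqrt(7.14e-11 x 0.07168) = 2.26e-6 M.
pOH = 5.65, so pH = 14.00 - 5.65 = 8.35.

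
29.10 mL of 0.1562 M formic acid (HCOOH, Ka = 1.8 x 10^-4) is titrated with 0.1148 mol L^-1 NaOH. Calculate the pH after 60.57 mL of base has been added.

n(acid) = 0.1562 x 0.02910 = 0.004545 mol; n(NaOH) added = 0.1148 x 0.06057 = 0.006953 mol.
Base is in excess by 0.006953 - 0.004545 = 0.002408 mol in a total volume of 0.08967 L.
[OH^-] = 0.002408/0.08967 = 0.02685 M, so pOH = 1.57 and pH = 14.00 - 1.57 = 12.43.

12.43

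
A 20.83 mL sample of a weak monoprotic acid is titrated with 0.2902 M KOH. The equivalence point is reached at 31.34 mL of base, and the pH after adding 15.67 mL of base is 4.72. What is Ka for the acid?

15.67 mL is half of the equivalence volume, so this is the half-equivalence point where [HA] = [A^-].
At half-equivalence pH = pKa, so pKa = 4.72.
Ka = 10^(-4.72) = 1.9 x 10^-5.

1.9 x 10^-5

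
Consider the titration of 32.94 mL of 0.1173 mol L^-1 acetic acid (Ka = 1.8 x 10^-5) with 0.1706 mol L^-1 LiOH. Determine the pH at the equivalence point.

n(CH3COOH) = 0.1173 x 0.03294 = 0.003864 mol; V(LiOH) at equivalence = 0.003864/0.1706 = 0.02265 L.
At equivalence all the acid is converted to CH3COO-; total volume = 0.03294 + 0.02265 = 0.05559 L, so [CH3COO-] = 0.003864/0.05559 = 0.06951 M.
Kb = Kw/Ka = 1.0e-14 / 1.8 x 10^-5 = 5.56e-10.
[OH^-] = sqrt(Kb x [CH3COO-]) = sqrt(5.56e-10 x 0.06951) = 6.21e-6 M.
pOH = 5.21, so pH = 14.00 - 5.21 = 8.79.

8.79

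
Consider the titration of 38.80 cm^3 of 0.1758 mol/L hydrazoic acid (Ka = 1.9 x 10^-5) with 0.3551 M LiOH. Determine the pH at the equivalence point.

n(HN3) = 0.1758 x 0.03880 = 0.006821 mol; V(LiOH) at equivalence = 0.006821/0.3551 = 0.01921 L.
At equivalence all the acid is converted to N3-; total volume = 0.03880 + 0.01921 = 0.05801 L, so [N3-] = 0.006821/0.05801 = 0.1176 M.
Kb = Kw/Ka = 1.0e-14 / 1.9 x 10^-5 = 5.26e-10.
[OH^-] = sqrt(Kb x [N3-]) = sqrt(5.26e-10 x 0.1176) = 7.87e-6 M.
pOH = 5.10, so pH = 14.00 - 5.10 = 8.90.

8.90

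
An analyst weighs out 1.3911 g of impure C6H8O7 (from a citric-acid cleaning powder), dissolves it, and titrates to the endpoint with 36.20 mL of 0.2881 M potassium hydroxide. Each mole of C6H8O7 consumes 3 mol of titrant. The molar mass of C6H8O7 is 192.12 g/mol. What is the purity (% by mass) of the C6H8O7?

n(KOH) = 0.2881 x 0.03620 = 0.01043 mol.
n(C6H8O7) = 0.01043 / 3 = 0.003476 mol.
mass of C6H8O7 = 0.003476 x 192.12 = 0.6679 g.
% purity = 0.6679 / 1.3911 x 100 = 48.0%.

48.0%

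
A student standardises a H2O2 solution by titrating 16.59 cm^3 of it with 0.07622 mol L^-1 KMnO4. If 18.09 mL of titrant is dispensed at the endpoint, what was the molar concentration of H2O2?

0.208 M

n(KMnO4) = 0.07622 x 0.01809 = 0.001379 mol.
From the balanced equation, 2 mol KMnO4 reacts with 5 mol H2O2, so n(H2O2) = 0.001379 x 5/2 = 0.003447 mol.
[H2O2] = 0.003447 / 0.01659 L = 0.208 M.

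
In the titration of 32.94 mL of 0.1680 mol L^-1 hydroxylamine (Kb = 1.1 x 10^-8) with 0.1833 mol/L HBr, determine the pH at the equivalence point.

n(NH2OH) = 0.1680 x 0.03294 = 0.005534 mol; V(HBr) at equivalence = 0.005534/0.1833 = 0.03019 L.
At equivalence the base is fully converted to NH3OH+; total volume = 0.06313 L, so [NH3OH+] = 0.005534/0.06313 = 0.08766 M.
Ka(NH3OH+) = Kw/Kb = 1.0e-14 / 1.1 x 10^-8 = 9.09e-7.
[H^+] = sqrt(Ka x [NH3OH+]) = sqrt(9.09e-7 x 0.08766) = 0.000282 M.
pH = -log(0.000282) = 3.55.

3.55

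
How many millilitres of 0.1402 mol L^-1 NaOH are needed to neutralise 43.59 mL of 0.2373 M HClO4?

n(HClO4) = 0.2373 mol/L x 0.04359 L = 0.01034 mol.
At equivalence n(NaOH) = n(HClO4) = 0.01034 mol.
V(NaOH) = 0.01034 / 0.1402 = 0.07378 L = 73.8 mL.

73.8 mL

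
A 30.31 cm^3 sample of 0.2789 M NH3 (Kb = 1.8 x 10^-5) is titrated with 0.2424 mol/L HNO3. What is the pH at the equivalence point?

n(NH3) = 0.2789 x 0.03031 = 0.008453 mol; V(HNO3) at equivalence = 0.008453/0.2424 = 0.03487 L.
At equivalence the base is fully converted to NH4+; total volume = 0.06518 L, so [NH4+] = 0.008453/0.06518 = 0.1297 M.
Ka(NH4+) = Kw/Kb = 1.0e-14 / 1.8 x 10^-5 = 5.56e-10.
[H^+] = sqrt(Ka x [NH4+]) = sqrt(5.56e-10 x 0.1297) = 8.49e-6 M.
pH = -log(8.49e-6) = 5.07.

5.07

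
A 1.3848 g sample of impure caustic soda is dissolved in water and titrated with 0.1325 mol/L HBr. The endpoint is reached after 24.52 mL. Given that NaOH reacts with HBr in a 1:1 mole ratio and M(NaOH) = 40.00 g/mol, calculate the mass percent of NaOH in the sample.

n(HBr) = 0.1325 x 0.02452 = 0.003249 mol.
n(NaOH) = 0.003249 / 1 = 0.003249 mol.
mass of NaOH = 0.003249 x 40.00 = 0.1300 g.
% purity = 0.1300 / 1.3848 x 100 = 9.38%.

9.38%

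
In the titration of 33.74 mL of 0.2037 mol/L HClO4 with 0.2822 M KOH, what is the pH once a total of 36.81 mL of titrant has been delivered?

12.70

n(acid) = 0.2037 x 0.03374 = 0.006873 mol; n(KOH) added = 0.2822 x 0.03681 = 0.01039 mol.
Base is in excess by 0.01039 - 0.006873 = 0.003515 mol in a total volume of 0.07055 L.
[OH^-] = 0.003515/0.07055 = 0.04982 M, so pOH = 1.30 and pH = 14.00 - 1.30 = 12.70.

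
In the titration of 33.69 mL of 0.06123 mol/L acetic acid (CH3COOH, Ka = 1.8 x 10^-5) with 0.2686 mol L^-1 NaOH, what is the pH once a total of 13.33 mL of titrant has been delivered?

n(acid) = 0.06123 x 0.03369 = 0.002063 mol; n(NaOH) added = 0.2686 x 0.01333 = 0.003580 mol.
Base is in excess by 0.003580 - 0.002063 = 0.001518 mol in a total volume of 0.04702 L.
[OH^-] = 0.001518/0.04702 = 0.03228 M, so pOH = 1.49 and pH = 14.00 - 1.49 = 12.51.

12.51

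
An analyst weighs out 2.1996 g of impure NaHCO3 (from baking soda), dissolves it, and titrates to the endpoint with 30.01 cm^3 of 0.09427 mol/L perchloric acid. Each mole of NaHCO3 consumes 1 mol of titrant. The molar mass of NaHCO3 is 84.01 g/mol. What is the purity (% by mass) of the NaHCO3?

10.8%

n(HClO4) = 0.09427 x 0.03001 = 0.002829 mol.
n(NaHCO3) = 0.002829 / 1 = 0.002829 mol.
mass of NaHCO3 = 0.002829 x 84.01 = 0.2377 g.
% purity = 0.2377 / 2.1996 x 100 = 10.8%.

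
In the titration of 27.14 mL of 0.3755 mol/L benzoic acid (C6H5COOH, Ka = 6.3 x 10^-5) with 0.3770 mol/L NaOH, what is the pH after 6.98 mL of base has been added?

Initial n(C6H5COOH) = 0.3755 x 0.02714 = 0.01019 mol.
n(NaOH) added = 0.3770 x 0.006980 = 0.002631 mol, converting that many moles of C6H5COOH to C6H5COO-.
Remaining n(C6H5COOH) = 0.007560 mol; n(C6H5COO-) = 0.002631 mol.
By Henderson-Hasselbalch, pH = pKa + log([A^-]/[HA]) = 4.20 + log(0.002631/0.007560) = 4.20 + (-0.46) = 3.74.

3.74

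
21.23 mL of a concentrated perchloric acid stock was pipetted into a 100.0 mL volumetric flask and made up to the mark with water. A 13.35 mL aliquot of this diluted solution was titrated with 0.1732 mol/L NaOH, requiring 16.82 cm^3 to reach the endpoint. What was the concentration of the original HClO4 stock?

1.03 M

n(NaOH) = 0.1732 x 0.01682 = 0.002913 mol.
n(HClO4) in the aliquot = 0.002913 mol.
[diluted HClO4] = 0.002913 / 0.01335 = 0.2182 M.
Dilution factor = 100.0/21.23 = 4.710, so [stock] = 0.2182 x 4.710 = 1.03 M.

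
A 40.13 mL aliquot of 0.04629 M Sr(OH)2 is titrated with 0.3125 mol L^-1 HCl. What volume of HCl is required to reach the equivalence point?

n(Sr(OH)2) = 0.04629 mol/L x 0.04013 L = 0.001858 mol.
The neutralisation is 1 Sr(OH)2 : 2 HCl, so n(HCl) = 0.001858 x 2/1 = 0.003715 mol.
V(HCl) = 0.003715 / 0.3125 = 0.01189 L = 11.9 mL.

11.9 mL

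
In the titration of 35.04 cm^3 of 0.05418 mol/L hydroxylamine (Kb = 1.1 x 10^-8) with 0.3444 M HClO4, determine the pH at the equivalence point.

3.69

n(NH2OH) = 0.05418 x 0.03504 = 0.001898 mol; V(HClO4) at equivalence = 0.001898/0.3444 = 0.005512 L.
At equivalence the base is fully converted to NH3OH+; total volume = 0.04055 L, so [NH3OH+] = 0.001898/0.04055 = 0.04682 M.
Ka(NH3OH+) = Kw/Kb = 1.0e-14 / 1.1 x 10^-8 = 9.09e-7.
[H^+] = sqrt(Ka x [NH3OH+]) = sqrt(9.09e-7 x 0.04682) = 0.000206 M.
pH = -log(0.000206) = 3.69.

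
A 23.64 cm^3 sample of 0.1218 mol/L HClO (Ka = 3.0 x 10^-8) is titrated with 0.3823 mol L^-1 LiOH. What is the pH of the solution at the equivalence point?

n(HClO) = 0.1218 x 0.02364 = 0.002879 mol; V(LiOH) at equivalence = 0.002879/0.3823 = 0.007532 L.
At equivalence all the acid is converted to ClO-; total volume = 0.02364 + 0.007532 = 0.03117 L, so [ClO-] = 0.002879/0.03117 = 0.09237 M.
Kb = Kw/Ka = 1.0e-14 / 3.0 x 10^-8 = 3.33e-7.
[OH^-] = sqrt(Kb x [ClO-]) = sqrt(3.33e-7 x 0.09237) = 0.000175 M.
pOH = 3.76, so pH = 14.00 - 3.76 = 10.24.

10.24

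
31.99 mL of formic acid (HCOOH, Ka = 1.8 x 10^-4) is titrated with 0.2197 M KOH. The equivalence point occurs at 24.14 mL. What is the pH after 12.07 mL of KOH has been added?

3.74

12.07 mL is exactly half the equivalence volume (24.14/2), i.e. the half-equivalence point.
There, n(HA) = n(A^-), so pH = pKa = -log(1.8 x 10^-4) = 3.74.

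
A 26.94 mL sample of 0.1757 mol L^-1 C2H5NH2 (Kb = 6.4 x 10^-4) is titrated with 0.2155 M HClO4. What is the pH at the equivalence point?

n(C2H5NH2) = 0.1757 x 0.02694 = 0.004733 mol; V(HClO4) at equivalence = 0.004733/0.2155 = 0.02196 L.
At equivalence the base is fully converted to C2H5NH3+; total volume = 0.04890 L, so [C2H5NH3+] = 0.004733/0.04890 = 0.09679 M.
Ka(C2H5NH3+) = Kw/Kb = 1.0e-14 / 6.4 x 10^-4 = 1.56e-11.
[H^+] = sqrt(Ka x [C2H5NH3+]) = sqrt(1.56e-11 x 0.09679) = 1.23e-6 M.
pH = -log(1.23e-6) = 5.91.

5.91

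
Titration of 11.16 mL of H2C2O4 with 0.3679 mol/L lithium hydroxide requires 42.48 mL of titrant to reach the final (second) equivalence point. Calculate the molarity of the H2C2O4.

0.700 M

n(LiOH) = 0.3679 x 0.04248 = 0.01563 mol.
At the final (second) equivalence point, 2 mol OH^- react per mol H2C2O4, so n(H2C2O4) = 0.01563 / 2 = 0.007814 mol.
[H2C2O4] = 0.007814 / 0.01116 L = 0.700 M.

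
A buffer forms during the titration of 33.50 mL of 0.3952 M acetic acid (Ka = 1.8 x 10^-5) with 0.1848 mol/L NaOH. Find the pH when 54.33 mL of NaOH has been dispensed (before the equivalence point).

Initial n(CH3COOH) = 0.3952 x 0.03350 = 0.01324 mol.
n(NaOH) added = 0.1848 x 0.05433 = 0.01004 mol, converting that many moles of CH3COOH to CH3COO-.
Remaining n(CH3COOH) = 0.003199 mol; n(CH3COO-) = 0.01004 mol.
By Henderson-Hasselbalch, pH = pKa + log([A^-]/[HA]) = 4.74 + log(0.01004/0.003199) = 4.74 + (+0.50) = 5.24.

5.24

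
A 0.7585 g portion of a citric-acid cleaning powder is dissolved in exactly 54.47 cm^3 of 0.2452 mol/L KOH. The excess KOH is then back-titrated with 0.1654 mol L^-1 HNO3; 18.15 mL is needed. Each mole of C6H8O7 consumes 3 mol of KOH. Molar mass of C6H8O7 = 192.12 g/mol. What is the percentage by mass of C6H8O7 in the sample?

Total n(KOH) added = 0.2452 x 0.05447 = 0.01336 mol.
n(HNO3) used = 0.1654 x 0.01815 = 0.003002 mol, which equals the excess n(KOH).
So n(KOH) consumed by the sample = 0.01336 - 0.003002 = 0.01035 mol.
n(C6H8O7) = 0.01035 / 3 = 0.003451 mol.
mass C6H8O7 = 0.003451 x 192.12 = 0.6631 g, so %C6H8O7 = 0.6631/0.7585 x 100 = 87.4%.

87.4%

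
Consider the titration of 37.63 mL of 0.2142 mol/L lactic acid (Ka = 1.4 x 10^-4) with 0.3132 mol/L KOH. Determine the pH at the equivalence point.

8.48

n(HC3H5O3) = 0.2142 x 0.03763 = 0.008060 mol; V(KOH) at equivalence = 0.008060/0.3132 = 0.02574 L.
At equivalence all the acid is converted to C3H5O3-; total volume = 0.03763 + 0.02574 = 0.06337 L, so [C3H5O3-] = 0.008060/0.06337 = 0.1272 M.
Kb = Kw/Ka = 1.0e-14 / 1.4 x 10^-4 = 7.14e-11.
[OH^-] = sqrt(Kb x [C3H5O3-]) = sqrt(7.14e-11 x 0.1272) = 3.01e-6 M.
pOH = 5.52, so pH = 14.00 - 5.52 = 8.48.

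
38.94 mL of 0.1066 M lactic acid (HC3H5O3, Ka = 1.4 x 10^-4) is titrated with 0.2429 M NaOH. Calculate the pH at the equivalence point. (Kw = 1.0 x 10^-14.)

n(HC3H5O3) = 0.1066 x 0.03894 = 0.004151 mol; V(NaOH) at equivalence = 0.004151/0.2429 = 0.01709 L.
At equivalence all the acid is converted to C3H5O3-; total volume = 0.03894 + 0.01709 = 0.05603 L, so [C3H5O3-] = 0.004151/0.05603 = 0.07409 M.
Kb = Kw/Ka = 1.0e-14 / 1.4 x 10^-4 = 7.14e-11.
[OH^-] = sqrt(Kb x [C3H5O3-]) = sqrt(7.14e-11 x 0.07409) = 2.30e-6 M.
pOH = 5.64, so pH = 14.00 - 5.64 = 8.36.

8.36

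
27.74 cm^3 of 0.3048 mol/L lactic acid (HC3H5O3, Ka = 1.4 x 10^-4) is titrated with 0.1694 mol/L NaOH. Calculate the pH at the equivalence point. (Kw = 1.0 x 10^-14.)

n(HC3H5O3) = 0.3048 x 0.02774 = 0.008455 mol; V(NaOH) at equivalence = 0.008455/0.1694 = 0.04991 L.
At equivalence all the acid is converted to C3H5O3-; total volume = 0.02774 + 0.04991 = 0.07765 L, so [C3H5O3-] = 0.008455/0.07765 = 0.1089 M.
Kb = Kw/Ka = 1.0e-14 / 1.4 x 10^-4 = 7.14e-11.
[OH^-] = sqrt(Kb x [C3H5O3-]) = sqrt(7.14e-11 x 0.1089) = 2.79e-6 M.
pOH = 5.55, so pH = 14.00 - 5.55 = 8.45.

8.45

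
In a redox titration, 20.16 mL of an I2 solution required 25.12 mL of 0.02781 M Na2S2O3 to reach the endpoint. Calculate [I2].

n(Na2S2O3) = 0.02781 x 0.02512 = 0.0006986 mol.
From the balanced equation, 2 mol Na2S2O3 reacts with 1 mol I2, so n(I2) = 0.0006986 x 1/2 = 0.0003493 mol.
[I2] = 0.0003493 / 0.02016 L = 0.0173 M.

0.0173 M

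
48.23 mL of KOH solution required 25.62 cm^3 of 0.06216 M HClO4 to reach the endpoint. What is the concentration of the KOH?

0.0330 M

n(HClO4) delivered = 0.06216 x 0.02562 = 0.001593 mol.
For a 1:1 reaction, n(KOH) = 0.001593 mol.
[KOH] = 0.001593 mol / 0.04823 L = 0.0330 M.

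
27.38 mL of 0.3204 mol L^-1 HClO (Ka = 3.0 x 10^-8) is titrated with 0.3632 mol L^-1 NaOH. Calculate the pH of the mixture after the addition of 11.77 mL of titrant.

7.50

Initial n(HClO) = 0.3204 x 0.02738 = 0.008773 mol.
n(NaOH) added = 0.3632 x 0.01177 = 0.004275 mol, converting that many moles of HClO to ClO-.
Remaining n(HClO) = 0.004498 mol; n(ClO-) = 0.004275 mol.
By Henderson-Hasselbalch, pH = pKa + log([A^-]/[HA]) = 7.52 + log(0.004275/0.004498) = 7.52 + (-0.02) = 7.50.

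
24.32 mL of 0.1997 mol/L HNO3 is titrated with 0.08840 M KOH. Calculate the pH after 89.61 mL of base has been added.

n(acid) = 0.1997 x 0.02432 = 0.004857 mol; n(KOH) added = 0.08840 x 0.08961 = 0.007922 mol.
Base is in excess by 0.007922 - 0.004857 = 0.003065 mol in a total volume of 0.1139 L.
[OH^-] = 0.003065/0.1139 = 0.02690 M, so pOH = 1.57 and pH = 14.00 - 1.57 = 12.43.

12.43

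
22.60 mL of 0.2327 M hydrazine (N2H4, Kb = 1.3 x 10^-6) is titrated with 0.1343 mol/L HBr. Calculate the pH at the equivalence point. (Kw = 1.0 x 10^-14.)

4.59

n(N2H4) = 0.2327 x 0.02260 = 0.005259 mol; V(HBr) at equivalence = 0.005259/0.1343 = 0.03916 L.
At equivalence the base is fully converted to N2H5+; total volume = 0.06176 L, so [N2H5+] = 0.005259/0.06176 = 0.08515 M.
Ka(N2H5+) = Kw/Kb = 1.0e-14 / 1.3 x 10^-6 = 7.69e-9.
[H^+] = sqrt(Ka x [N2H5+]) = sqrt(7.69e-9 x 0.08515) = 2.56e-5 M.
pH = -log(2.56e-5) = 4.59.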